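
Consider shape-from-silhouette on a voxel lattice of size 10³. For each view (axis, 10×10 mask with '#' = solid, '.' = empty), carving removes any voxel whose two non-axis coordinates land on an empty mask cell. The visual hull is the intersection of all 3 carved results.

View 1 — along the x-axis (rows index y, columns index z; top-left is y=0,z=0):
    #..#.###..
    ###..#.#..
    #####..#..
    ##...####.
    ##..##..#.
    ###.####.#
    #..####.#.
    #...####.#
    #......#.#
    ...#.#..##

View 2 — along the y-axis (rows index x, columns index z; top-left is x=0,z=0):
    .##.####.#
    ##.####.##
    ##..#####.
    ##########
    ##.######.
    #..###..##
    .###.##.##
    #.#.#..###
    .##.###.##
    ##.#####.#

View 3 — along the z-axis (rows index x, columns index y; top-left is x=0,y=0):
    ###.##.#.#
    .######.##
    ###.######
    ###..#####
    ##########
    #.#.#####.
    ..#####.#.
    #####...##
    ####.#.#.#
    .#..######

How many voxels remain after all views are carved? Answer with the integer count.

|visual hull| = 312

before carving: 1000 voxels (10×10×10)
V1 x: intersect with YZ mask (54 set) -- 540 left
V2 y: intersect with XZ mask (74 set) -- 405 left
V3 z: intersect with XY mask (76 set) -- 312 left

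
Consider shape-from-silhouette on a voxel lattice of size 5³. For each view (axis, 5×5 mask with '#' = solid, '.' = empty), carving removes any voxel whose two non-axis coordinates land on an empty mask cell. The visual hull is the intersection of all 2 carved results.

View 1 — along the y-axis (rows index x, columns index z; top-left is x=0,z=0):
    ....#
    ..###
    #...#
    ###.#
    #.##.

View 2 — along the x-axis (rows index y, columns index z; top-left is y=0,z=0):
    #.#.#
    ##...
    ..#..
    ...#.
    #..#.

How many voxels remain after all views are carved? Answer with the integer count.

24 voxels

initial block: 5^3 = 125
carve view 1 (along y, XZ-mask fill 13/25): 65 voxels remain
carve view 2 (along x, YZ-mask fill 9/25): 24 voxels remain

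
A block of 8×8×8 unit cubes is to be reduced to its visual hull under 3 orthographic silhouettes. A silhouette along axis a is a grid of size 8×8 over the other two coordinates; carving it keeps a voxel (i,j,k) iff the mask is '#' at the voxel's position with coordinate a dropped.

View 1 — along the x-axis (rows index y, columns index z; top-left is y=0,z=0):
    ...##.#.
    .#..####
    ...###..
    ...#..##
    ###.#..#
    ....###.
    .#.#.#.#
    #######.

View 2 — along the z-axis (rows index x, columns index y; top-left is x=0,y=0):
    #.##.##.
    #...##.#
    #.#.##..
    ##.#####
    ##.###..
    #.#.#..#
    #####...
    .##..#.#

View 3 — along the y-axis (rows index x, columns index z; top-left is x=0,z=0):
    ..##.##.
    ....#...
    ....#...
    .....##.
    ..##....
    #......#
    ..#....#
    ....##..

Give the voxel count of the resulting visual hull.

start: 8×8×8 = 512 voxels
after view 1 [x-axis, 33 of 64 cells solid] → remaining = 264
after view 2 [z-axis, 38 of 64 cells solid] → remaining = 152
after view 3 [y-axis, 16 of 64 cells solid] → remaining = 45

voxel count = 45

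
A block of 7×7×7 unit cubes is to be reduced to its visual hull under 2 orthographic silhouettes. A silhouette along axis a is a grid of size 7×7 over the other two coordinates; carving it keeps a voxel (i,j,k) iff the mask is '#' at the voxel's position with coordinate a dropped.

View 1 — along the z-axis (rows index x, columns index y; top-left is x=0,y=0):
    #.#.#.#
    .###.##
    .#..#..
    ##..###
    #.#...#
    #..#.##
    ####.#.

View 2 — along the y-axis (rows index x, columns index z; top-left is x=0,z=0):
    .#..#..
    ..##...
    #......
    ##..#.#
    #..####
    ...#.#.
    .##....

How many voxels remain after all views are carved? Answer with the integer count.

voxel count = 73

start: 7×7×7 = 343 voxels
[1] z-view keeps 28 columns → grid now 196
[2] y-view keeps 18 columns → grid now 73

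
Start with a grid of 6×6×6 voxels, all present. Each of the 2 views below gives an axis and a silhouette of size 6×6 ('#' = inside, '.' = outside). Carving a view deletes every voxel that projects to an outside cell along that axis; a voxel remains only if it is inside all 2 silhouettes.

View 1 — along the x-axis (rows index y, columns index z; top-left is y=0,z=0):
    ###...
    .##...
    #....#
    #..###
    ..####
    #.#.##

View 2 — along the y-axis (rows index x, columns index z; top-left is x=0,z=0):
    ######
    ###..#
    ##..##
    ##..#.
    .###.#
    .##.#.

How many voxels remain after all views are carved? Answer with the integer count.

voxel count = 76

initial block: 6^3 = 216
step 1: project along x, AND mask (19/36) → |grid| = 114
step 2: project along y, AND mask (24/36) → |grid| = 76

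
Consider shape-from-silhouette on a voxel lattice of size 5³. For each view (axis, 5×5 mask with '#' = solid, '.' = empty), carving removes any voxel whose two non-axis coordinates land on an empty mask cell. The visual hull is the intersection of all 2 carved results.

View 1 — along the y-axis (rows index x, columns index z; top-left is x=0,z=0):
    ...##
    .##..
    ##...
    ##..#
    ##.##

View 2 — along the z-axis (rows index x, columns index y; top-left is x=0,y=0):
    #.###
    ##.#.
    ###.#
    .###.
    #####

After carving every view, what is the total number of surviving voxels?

full grid |V| = 125
V1 y: intersect with XZ mask (13 set) -- 65 left
V2 z: intersect with XY mask (19 set) -- 51 left

remaining voxels: 51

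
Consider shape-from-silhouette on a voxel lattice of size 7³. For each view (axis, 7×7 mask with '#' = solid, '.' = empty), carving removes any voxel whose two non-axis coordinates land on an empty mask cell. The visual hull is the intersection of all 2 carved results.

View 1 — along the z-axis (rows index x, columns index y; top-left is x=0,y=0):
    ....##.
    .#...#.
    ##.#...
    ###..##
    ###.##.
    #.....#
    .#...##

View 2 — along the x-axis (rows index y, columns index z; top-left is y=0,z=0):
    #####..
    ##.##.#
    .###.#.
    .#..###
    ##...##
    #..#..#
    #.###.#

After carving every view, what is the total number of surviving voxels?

start: 7×7×7 = 343 voxels
  1. axis=2 (XY plane), |mask|=22  ⇒  voxels=154
  2. axis=0 (YZ plane), |mask|=30  ⇒  voxels=95

voxel count = 95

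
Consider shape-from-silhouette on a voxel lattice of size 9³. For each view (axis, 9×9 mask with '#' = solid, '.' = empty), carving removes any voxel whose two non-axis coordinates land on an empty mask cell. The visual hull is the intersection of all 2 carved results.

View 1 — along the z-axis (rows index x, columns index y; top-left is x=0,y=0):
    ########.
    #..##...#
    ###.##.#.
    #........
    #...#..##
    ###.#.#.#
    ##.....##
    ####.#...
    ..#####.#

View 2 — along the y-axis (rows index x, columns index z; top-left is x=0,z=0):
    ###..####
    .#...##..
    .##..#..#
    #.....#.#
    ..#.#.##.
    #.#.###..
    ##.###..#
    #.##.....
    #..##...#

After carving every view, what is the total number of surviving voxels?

initial block: 9^3 = 729
[1] z-view keeps 44 columns → grid now 396
[2] y-view keeps 39 columns → grid now 204

|visual hull| = 204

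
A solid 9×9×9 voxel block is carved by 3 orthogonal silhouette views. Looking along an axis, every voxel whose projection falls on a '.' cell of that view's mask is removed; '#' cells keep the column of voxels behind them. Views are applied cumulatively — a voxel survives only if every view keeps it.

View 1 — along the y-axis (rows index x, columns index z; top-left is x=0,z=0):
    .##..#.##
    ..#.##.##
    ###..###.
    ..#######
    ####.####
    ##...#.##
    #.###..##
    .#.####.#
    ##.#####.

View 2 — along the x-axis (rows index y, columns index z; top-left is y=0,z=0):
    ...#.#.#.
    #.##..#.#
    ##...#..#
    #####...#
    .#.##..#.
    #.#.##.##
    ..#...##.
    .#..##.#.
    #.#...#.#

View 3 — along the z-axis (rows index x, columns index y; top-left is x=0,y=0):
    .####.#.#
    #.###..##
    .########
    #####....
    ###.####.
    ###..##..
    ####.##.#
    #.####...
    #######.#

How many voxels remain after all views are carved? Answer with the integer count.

|visual hull| = 170

full grid |V| = 729
after view 1 [y-axis, 55 of 81 cells solid] → remaining = 495
after view 2 [x-axis, 39 of 81 cells solid] → remaining = 241
after view 3 [z-axis, 57 of 81 cells solid] → remaining = 170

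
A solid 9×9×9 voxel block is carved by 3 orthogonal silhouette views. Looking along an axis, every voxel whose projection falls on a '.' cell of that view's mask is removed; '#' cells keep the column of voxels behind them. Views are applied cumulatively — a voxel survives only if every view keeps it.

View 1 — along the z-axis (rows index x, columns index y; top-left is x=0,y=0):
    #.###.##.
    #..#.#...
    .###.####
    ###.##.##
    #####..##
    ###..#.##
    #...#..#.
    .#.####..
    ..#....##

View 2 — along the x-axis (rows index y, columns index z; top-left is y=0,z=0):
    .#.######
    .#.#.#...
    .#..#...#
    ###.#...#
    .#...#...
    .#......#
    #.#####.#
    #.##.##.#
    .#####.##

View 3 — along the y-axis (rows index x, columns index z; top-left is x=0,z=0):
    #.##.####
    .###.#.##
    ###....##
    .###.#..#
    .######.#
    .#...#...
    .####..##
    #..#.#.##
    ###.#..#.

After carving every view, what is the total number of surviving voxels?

initial block: 9^3 = 729
carve view 1 (along z, XY-mask fill 47/81): 423 voxels remain
carve view 2 (along x, YZ-mask fill 42/81): 218 voxels remain
carve view 3 (along y, XZ-mask fill 48/81): 138 voxels remain

138 voxels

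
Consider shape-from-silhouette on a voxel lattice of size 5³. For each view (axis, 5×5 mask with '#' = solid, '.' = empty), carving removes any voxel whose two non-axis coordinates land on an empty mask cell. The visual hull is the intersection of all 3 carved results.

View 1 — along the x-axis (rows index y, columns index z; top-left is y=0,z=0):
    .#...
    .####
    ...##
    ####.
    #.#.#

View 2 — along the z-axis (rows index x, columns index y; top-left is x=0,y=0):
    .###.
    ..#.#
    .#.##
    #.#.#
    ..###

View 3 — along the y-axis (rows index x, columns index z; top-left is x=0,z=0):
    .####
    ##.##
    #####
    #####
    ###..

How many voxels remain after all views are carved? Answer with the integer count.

35 voxels

initial block: 5^3 = 125
step 1: project along x, AND mask (14/25) → |grid| = 70
step 2: project along z, AND mask (14/25) → |grid| = 41
step 3: project along y, AND mask (21/25) → |grid| = 35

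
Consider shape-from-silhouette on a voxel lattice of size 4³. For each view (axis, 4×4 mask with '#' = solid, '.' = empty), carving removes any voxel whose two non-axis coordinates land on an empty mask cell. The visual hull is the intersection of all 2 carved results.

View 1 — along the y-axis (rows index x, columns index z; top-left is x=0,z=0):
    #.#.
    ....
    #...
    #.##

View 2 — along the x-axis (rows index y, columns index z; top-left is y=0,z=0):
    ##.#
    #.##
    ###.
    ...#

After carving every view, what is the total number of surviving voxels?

before carving: 64 voxels (4×4×4)
[1] y-view keeps 6 columns → grid now 24
[2] x-view keeps 10 columns → grid now 16

|visual hull| = 16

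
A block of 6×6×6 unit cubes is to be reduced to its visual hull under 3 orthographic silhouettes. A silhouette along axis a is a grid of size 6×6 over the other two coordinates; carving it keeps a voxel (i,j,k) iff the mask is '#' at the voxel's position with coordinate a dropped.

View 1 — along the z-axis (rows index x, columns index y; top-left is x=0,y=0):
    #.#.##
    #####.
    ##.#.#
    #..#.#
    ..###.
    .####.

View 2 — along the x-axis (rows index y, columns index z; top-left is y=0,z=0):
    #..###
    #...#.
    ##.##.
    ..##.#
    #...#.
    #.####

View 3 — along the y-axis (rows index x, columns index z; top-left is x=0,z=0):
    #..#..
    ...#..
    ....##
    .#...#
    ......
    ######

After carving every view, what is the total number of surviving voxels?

initial block: 6^3 = 216
step 1: project along z, AND mask (23/36) → |grid| = 138
step 2: project along x, AND mask (20/36) → |grid| = 76
step 3: project along y, AND mask (13/36) → |grid| = 30

|visual hull| = 30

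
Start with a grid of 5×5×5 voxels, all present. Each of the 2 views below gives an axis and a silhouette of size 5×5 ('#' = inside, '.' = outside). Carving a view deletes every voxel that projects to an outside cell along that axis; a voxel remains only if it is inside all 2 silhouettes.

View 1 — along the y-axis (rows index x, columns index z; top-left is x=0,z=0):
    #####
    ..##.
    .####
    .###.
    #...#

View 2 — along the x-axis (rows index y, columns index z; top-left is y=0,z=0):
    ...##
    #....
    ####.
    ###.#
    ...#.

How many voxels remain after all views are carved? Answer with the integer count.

voxel count = 38

start: 5×5×5 = 125 voxels
[1] y-view keeps 16 columns → grid now 80
[2] x-view keeps 12 columns → grid now 38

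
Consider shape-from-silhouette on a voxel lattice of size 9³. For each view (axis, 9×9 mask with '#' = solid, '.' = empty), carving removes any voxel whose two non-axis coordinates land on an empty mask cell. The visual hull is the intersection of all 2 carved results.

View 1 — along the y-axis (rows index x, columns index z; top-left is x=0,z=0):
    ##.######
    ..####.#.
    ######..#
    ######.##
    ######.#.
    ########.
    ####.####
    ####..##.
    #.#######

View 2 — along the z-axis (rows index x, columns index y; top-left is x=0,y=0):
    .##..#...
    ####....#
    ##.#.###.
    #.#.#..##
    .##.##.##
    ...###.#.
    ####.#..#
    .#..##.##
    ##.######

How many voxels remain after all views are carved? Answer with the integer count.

remaining voxels: 347

start: 9×9×9 = 729 voxels
[1] y-view keeps 65 columns → grid now 585
[2] z-view keeps 48 columns → grid now 347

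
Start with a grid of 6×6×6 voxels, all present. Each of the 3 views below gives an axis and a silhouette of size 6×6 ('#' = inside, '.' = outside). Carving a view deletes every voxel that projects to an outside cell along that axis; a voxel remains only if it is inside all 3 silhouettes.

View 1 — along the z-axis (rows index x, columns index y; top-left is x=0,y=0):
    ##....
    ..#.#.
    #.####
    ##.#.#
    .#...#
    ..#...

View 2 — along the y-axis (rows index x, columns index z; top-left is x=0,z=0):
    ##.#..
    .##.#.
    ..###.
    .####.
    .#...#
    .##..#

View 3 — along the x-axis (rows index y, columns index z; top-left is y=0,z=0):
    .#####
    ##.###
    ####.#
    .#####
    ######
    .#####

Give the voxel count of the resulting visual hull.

initial block: 6^3 = 216
  1. axis=2 (XY plane), |mask|=16  ⇒  voxels=96
  2. axis=1 (XZ plane), |mask|=18  ⇒  voxels=50
  3. axis=0 (YZ plane), |mask|=31  ⇒  voxels=46

46 voxels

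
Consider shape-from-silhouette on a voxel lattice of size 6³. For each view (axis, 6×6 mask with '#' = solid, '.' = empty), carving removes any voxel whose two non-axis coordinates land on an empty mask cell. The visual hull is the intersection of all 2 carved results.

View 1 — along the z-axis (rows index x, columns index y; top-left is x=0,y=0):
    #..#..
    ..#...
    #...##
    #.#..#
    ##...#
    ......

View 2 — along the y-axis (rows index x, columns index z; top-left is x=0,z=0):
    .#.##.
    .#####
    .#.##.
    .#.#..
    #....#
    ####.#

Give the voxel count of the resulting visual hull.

32 voxels

full grid |V| = 216
  1. axis=2 (XY plane), |mask|=12  ⇒  voxels=72
  2. axis=1 (XZ plane), |mask|=20  ⇒  voxels=32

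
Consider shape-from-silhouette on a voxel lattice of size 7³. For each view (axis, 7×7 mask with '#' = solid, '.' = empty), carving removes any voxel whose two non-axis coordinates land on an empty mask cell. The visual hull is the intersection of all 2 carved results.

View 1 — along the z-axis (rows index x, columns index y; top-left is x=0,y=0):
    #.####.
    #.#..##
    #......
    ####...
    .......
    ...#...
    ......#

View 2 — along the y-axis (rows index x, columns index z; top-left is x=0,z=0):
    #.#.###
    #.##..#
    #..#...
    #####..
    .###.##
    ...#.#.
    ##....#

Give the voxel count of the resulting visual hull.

remaining voxels: 68

full grid |V| = 343
[1] z-view keeps 16 columns → grid now 112
[2] y-view keeps 26 columns → grid now 68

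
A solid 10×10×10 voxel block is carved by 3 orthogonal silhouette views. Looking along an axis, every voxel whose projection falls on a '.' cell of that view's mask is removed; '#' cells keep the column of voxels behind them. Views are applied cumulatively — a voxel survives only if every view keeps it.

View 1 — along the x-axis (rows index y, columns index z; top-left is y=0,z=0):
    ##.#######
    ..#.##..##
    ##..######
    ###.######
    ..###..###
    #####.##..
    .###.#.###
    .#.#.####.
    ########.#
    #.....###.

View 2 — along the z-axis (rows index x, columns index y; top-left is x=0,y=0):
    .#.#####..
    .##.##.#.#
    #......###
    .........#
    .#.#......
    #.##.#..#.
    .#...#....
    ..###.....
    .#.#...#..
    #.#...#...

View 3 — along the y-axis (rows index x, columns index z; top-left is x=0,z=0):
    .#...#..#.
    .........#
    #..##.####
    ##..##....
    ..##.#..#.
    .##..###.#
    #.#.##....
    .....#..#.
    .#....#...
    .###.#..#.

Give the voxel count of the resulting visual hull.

before carving: 1000 voxels (10×10×10)
carve view 1 (along x, YZ-mask fill 70/100): 700 voxels remain
carve view 2 (along z, XY-mask fill 35/100): 243 voxels remain
carve view 3 (along y, XZ-mask fill 38/100): 97 voxels remain

|visual hull| = 97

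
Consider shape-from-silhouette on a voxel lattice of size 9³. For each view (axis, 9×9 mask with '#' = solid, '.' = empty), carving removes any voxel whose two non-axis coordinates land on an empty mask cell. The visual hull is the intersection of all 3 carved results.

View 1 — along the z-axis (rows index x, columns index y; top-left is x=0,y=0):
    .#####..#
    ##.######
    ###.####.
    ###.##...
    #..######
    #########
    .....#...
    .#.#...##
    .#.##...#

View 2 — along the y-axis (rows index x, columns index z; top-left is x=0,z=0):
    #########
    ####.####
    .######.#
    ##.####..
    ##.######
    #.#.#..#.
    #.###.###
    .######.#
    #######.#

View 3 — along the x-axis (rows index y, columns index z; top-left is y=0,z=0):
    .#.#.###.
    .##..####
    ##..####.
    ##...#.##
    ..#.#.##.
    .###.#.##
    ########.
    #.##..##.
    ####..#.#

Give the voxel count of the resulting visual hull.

before carving: 729 voxels (9×9×9)
step 1: project along z, AND mask (51/81) → |grid| = 459
step 2: project along y, AND mask (64/81) → |grid| = 356
step 3: project along x, AND mask (51/81) → |grid| = 217

voxel count = 217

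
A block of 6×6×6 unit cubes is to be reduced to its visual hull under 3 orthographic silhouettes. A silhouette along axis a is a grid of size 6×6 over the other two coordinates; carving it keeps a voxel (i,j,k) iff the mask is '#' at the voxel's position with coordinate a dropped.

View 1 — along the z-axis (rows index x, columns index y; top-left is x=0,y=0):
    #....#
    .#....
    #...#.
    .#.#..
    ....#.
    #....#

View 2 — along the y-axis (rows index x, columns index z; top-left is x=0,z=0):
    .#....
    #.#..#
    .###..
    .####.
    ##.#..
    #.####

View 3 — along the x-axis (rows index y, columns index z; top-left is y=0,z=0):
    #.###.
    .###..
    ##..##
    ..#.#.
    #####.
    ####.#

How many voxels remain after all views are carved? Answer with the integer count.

|visual hull| = 23

before carving: 216 voxels (6×6×6)
  1. axis=2 (XY plane), |mask|=10  ⇒  voxels=60
  2. axis=1 (XZ plane), |mask|=19  ⇒  voxels=32
  3. axis=0 (YZ plane), |mask|=23  ⇒  voxels=23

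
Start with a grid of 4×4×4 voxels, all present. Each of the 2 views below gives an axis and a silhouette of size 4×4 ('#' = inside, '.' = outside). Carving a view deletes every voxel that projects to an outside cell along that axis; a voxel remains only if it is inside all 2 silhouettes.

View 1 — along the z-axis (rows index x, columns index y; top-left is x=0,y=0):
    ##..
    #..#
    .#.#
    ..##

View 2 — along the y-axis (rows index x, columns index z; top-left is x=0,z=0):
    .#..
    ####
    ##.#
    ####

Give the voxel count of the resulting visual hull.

initial block: 4^3 = 64
  1. axis=2 (XY plane), |mask|=8  ⇒  voxels=32
  2. axis=1 (XZ plane), |mask|=12  ⇒  voxels=24

remaining voxels: 24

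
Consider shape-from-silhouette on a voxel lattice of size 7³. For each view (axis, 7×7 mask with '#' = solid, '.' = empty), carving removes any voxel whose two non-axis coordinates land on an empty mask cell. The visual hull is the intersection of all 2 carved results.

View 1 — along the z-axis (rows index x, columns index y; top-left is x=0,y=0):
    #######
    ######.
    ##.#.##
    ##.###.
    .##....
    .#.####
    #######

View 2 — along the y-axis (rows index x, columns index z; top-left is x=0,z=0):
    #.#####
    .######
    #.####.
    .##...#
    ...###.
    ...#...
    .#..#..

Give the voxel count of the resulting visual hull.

|visual hull| = 143

full grid |V| = 343
[1] z-view keeps 37 columns → grid now 259
[2] y-view keeps 26 columns → grid now 143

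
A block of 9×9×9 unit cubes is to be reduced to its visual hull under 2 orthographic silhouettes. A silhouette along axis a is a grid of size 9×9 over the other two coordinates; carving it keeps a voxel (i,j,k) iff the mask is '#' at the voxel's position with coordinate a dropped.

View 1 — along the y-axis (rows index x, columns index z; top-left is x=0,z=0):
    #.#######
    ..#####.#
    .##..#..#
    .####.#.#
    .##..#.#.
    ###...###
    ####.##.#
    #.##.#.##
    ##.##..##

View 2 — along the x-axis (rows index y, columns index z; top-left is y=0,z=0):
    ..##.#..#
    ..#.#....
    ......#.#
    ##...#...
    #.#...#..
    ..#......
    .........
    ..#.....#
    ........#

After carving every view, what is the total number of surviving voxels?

start: 9×9×9 = 729 voxels
V1 y: intersect with XZ mask (53 set) -- 477 left
V2 x: intersect with YZ mask (18 set) -- 120 left

voxel count = 120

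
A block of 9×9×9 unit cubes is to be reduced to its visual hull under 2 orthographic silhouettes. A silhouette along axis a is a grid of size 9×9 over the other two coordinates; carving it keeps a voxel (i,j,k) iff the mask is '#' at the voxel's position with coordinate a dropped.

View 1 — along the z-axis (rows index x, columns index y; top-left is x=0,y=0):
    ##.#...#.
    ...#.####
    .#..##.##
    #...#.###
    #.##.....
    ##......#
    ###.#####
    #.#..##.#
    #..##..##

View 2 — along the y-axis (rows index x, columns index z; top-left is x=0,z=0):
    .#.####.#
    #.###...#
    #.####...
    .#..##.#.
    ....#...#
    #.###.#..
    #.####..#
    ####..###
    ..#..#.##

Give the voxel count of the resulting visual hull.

start: 9×9×9 = 729 voxels
V1 z: intersect with XY mask (43 set) -- 387 left
V2 y: intersect with XZ mask (44 set) -- 218 left

|visual hull| = 218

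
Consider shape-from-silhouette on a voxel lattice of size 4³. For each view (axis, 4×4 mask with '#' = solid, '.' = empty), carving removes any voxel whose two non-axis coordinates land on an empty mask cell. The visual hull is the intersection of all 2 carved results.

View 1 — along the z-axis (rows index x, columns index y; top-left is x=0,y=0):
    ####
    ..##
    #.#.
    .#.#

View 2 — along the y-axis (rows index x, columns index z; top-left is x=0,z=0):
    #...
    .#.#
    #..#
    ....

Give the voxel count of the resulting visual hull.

initial block: 4^3 = 64
after view 1 [z-axis, 10 of 16 cells solid] → remaining = 40
after view 2 [y-axis, 5 of 16 cells solid] → remaining = 12

|visual hull| = 12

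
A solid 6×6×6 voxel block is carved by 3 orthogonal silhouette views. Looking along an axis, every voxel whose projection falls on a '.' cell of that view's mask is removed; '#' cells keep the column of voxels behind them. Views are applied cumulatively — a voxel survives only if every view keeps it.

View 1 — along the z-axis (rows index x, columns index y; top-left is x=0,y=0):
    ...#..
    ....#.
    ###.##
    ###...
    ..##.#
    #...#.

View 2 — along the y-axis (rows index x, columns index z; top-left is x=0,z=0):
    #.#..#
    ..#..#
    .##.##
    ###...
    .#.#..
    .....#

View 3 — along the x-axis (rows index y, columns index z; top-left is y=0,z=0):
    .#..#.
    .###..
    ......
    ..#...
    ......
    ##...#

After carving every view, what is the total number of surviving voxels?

remaining voxels: 11

before carving: 216 voxels (6×6×6)
V1 z: intersect with XY mask (15 set) -- 90 left
V2 y: intersect with XZ mask (15 set) -- 42 left
V3 x: intersect with YZ mask (9 set) -- 11 left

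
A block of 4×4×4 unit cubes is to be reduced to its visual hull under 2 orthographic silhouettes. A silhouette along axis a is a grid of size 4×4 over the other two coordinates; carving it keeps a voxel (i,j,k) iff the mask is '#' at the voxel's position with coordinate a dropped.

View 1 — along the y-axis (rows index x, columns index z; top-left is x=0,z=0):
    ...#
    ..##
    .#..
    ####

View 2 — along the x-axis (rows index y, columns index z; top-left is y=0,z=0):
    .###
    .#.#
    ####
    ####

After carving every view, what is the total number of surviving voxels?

initial block: 4^3 = 64
after view 1 [y-axis, 8 of 16 cells solid] → remaining = 32
after view 2 [x-axis, 13 of 16 cells solid] → remaining = 28

|visual hull| = 28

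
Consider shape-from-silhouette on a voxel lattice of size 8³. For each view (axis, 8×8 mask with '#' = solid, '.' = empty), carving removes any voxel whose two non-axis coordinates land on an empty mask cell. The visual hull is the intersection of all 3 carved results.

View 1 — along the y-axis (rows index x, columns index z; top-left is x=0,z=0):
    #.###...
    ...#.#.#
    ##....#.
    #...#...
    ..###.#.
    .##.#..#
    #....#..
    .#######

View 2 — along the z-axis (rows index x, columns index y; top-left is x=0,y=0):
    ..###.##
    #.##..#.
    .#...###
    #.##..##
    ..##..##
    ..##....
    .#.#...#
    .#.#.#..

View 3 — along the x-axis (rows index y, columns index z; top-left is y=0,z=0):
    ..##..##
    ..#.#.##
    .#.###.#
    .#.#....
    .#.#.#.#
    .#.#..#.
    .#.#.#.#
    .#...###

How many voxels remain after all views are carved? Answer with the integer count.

remaining voxels: 40

initial block: 8^3 = 512
  1. axis=1 (XZ plane), |mask|=29  ⇒  voxels=232
  2. axis=2 (XY plane), |mask|=30  ⇒  voxels=105
  3. axis=0 (YZ plane), |mask|=30  ⇒  voxels=40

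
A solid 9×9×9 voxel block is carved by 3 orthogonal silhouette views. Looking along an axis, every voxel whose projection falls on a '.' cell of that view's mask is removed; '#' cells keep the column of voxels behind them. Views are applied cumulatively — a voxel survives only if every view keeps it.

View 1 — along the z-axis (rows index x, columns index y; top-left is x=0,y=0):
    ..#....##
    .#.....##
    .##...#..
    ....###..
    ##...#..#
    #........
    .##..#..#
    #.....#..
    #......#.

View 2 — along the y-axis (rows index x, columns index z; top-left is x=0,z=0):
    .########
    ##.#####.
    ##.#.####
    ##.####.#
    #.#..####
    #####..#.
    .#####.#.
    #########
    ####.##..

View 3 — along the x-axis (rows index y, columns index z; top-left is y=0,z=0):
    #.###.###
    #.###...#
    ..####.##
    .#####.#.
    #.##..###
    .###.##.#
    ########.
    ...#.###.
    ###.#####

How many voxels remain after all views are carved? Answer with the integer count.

|visual hull| = 120

full grid |V| = 729
step 1: project along z, AND mask (25/81) → |grid| = 225
step 2: project along y, AND mask (62/81) → |grid| = 171
step 3: project along x, AND mask (56/81) → |grid| = 120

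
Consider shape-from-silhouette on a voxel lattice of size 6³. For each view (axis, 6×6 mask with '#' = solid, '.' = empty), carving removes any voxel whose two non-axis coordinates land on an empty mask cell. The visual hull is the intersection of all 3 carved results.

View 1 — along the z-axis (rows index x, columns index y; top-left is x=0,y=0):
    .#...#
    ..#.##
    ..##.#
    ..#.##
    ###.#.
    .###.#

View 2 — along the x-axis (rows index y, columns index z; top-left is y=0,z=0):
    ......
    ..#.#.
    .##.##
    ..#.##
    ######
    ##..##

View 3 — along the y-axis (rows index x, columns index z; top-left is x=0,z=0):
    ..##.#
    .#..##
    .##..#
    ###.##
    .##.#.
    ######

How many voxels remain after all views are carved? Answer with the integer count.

full grid |V| = 216
V1 z: intersect with XY mask (19 set) -- 114 left
V2 x: intersect with YZ mask (19 set) -- 70 left
V3 y: intersect with XZ mask (23 set) -- 52 left

52 voxels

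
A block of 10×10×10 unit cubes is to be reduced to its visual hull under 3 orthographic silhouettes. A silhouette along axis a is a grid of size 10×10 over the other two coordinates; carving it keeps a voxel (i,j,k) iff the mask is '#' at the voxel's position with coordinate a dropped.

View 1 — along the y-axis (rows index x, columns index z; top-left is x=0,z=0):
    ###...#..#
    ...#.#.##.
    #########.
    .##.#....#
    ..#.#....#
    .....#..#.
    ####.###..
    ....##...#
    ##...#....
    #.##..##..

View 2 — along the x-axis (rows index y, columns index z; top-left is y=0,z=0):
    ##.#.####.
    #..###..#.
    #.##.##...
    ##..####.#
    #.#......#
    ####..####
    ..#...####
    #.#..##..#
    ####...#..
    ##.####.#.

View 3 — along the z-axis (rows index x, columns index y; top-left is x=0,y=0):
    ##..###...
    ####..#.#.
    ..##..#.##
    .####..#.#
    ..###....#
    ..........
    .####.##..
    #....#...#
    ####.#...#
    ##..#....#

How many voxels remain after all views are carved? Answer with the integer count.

initial block: 10^3 = 1000
[1] y-view keeps 45 columns → grid now 450
[2] x-view keeps 57 columns → grid now 261
[3] z-view keeps 45 columns → grid now 126

voxel count = 126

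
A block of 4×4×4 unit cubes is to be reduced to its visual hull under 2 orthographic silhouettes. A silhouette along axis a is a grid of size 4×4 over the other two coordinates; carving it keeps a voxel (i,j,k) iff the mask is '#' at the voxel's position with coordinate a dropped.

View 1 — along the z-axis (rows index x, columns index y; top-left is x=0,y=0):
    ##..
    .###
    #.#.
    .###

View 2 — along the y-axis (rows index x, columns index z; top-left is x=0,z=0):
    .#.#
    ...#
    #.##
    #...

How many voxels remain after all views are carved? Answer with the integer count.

full grid |V| = 64
V1 z: intersect with XY mask (10 set) -- 40 left
V2 y: intersect with XZ mask (7 set) -- 16 left

|visual hull| = 16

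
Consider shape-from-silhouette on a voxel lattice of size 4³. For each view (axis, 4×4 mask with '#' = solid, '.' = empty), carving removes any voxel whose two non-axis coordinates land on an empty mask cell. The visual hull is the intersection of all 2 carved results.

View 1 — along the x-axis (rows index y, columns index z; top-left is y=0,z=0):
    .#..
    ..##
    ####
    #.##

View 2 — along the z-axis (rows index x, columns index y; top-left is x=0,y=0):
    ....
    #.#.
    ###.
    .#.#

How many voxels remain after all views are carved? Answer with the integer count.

start: 4×4×4 = 64 voxels
step 1: project along x, AND mask (10/16) → |grid| = 40
step 2: project along z, AND mask (7/16) → |grid| = 17

17 voxels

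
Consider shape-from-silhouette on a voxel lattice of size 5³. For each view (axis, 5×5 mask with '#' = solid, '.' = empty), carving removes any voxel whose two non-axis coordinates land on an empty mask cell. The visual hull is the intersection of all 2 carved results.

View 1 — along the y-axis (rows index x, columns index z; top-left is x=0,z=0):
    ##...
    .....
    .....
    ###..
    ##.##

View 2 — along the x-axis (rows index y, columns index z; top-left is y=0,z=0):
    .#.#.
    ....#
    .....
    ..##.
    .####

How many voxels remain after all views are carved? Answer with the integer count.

full grid |V| = 125
after view 1 [y-axis, 9 of 25 cells solid] → remaining = 45
after view 2 [x-axis, 9 of 25 cells solid] → remaining = 13

remaining voxels: 13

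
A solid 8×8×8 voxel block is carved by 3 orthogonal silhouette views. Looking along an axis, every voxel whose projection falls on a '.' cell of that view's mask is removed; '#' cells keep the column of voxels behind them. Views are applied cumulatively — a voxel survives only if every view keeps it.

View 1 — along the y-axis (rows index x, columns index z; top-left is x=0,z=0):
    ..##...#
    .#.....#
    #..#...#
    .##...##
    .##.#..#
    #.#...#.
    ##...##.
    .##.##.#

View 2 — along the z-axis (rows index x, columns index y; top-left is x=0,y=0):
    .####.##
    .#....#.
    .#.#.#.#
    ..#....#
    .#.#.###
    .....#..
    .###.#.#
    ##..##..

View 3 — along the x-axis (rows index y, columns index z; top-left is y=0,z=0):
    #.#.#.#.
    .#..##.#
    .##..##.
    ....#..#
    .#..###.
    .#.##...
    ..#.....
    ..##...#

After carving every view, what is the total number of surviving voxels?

start: 8×8×8 = 512 voxels
V1 y: intersect with XZ mask (28 set) -- 224 left
V2 z: intersect with XY mask (29 set) -- 105 left
V3 x: intersect with YZ mask (25 set) -- 46 left

remaining voxels: 46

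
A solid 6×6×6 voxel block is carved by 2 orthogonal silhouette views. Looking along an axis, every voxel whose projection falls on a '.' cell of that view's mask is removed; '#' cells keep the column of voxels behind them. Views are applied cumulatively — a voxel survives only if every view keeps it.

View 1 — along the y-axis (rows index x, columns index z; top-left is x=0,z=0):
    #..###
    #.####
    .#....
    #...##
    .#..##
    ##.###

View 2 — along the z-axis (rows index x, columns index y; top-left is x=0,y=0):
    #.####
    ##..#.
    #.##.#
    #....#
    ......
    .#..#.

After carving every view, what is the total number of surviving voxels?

full grid |V| = 216
  1. axis=1 (XZ plane), |mask|=21  ⇒  voxels=126
  2. axis=2 (XY plane), |mask|=16  ⇒  voxels=55

|visual hull| = 55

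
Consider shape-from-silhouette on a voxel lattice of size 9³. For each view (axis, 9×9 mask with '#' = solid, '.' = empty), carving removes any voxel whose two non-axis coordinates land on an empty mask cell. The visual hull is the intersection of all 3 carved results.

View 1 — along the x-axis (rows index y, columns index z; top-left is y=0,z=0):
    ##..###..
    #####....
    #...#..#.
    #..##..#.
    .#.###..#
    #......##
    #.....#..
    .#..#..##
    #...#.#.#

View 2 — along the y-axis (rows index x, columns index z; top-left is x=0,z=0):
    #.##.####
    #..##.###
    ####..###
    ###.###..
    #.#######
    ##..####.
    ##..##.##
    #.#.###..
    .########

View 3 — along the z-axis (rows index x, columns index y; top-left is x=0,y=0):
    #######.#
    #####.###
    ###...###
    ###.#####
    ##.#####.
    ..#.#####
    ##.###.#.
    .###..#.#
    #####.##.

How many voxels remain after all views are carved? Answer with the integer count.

voxel count = 182

start: 9×9×9 = 729 voxels
  1. axis=0 (YZ plane), |mask|=35  ⇒  voxels=315
  2. axis=1 (XZ plane), |mask|=59  ⇒  voxels=236
  3. axis=2 (XY plane), |mask|=61  ⇒  voxels=182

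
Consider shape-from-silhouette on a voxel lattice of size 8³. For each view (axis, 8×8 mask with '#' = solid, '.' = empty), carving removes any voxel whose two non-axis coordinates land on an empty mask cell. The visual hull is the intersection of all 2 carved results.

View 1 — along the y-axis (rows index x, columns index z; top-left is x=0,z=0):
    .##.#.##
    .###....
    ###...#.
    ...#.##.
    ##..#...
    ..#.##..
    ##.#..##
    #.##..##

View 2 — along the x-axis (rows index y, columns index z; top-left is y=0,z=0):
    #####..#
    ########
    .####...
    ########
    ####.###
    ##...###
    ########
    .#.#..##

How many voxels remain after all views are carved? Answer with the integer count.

before carving: 512 voxels (8×8×8)
after view 1 [y-axis, 31 of 64 cells solid] → remaining = 248
after view 2 [x-axis, 50 of 64 cells solid] → remaining = 198

remaining voxels: 198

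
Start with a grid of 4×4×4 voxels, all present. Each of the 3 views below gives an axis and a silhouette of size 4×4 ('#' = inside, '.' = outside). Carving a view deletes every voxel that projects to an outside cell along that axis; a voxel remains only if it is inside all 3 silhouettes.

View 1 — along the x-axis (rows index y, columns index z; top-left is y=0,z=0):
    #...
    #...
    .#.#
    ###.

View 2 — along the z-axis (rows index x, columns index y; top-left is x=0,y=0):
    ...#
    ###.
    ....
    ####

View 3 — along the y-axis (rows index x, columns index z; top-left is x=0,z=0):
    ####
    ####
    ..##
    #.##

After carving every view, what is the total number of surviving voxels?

initial block: 4^3 = 64
carve view 1 (along x, YZ-mask fill 7/16): 28 voxels remain
carve view 2 (along z, XY-mask fill 8/16): 14 voxels remain
carve view 3 (along y, XZ-mask fill 13/16): 12 voxels remain

12 voxels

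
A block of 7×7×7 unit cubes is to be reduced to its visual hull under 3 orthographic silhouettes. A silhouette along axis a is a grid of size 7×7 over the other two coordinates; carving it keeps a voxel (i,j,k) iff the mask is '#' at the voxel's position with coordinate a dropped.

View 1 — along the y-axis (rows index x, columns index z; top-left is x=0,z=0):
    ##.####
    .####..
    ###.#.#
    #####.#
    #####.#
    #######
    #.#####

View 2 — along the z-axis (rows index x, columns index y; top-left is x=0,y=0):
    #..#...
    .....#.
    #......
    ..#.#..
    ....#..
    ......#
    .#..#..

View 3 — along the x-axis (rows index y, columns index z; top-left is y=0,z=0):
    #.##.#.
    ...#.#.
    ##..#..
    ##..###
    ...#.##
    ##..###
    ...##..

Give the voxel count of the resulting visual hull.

remaining voxels: 26

initial block: 7^3 = 343
V1 y: intersect with XZ mask (40 set) -- 280 left
V2 z: intersect with XY mask (10 set) -- 58 left
V3 x: intersect with YZ mask (24 set) -- 26 left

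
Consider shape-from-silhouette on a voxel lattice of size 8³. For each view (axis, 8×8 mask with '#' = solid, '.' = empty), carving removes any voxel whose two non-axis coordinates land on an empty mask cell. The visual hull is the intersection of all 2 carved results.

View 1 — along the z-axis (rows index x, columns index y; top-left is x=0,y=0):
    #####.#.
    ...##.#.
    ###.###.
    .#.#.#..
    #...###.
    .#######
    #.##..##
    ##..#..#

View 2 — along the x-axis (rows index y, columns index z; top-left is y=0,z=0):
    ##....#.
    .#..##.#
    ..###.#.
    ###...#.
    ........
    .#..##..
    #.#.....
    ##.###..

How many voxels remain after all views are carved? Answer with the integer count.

110 voxels

start: 8×8×8 = 512 voxels
carve view 1 (along z, XY-mask fill 38/64): 304 voxels remain
carve view 2 (along x, YZ-mask fill 25/64): 110 voxels remain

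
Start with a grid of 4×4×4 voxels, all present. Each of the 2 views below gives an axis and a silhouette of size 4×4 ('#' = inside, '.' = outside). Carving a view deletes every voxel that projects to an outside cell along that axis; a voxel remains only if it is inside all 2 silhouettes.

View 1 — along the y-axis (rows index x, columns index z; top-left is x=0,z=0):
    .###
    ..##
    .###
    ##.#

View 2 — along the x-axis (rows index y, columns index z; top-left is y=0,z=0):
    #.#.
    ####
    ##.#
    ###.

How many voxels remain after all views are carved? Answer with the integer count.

|visual hull| = 30

before carving: 64 voxels (4×4×4)
carve view 1 (along y, XZ-mask fill 11/16): 44 voxels remain
carve view 2 (along x, YZ-mask fill 12/16): 30 voxels remain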